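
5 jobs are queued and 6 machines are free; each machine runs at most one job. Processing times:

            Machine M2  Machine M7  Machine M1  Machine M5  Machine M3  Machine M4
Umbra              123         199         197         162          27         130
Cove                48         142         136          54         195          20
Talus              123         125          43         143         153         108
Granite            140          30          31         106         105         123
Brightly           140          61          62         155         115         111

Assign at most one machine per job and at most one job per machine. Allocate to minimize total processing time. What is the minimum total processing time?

Optimal: Umbra→Machine M3 (27 min), Cove→Machine M4 (20 min), Talus→Machine M1 (43 min), Granite→Machine M5 (106 min), Brightly→Machine M7 (61 min) — total 27+20+43+106+61 = 257 min.
Column-greedy (each machine in turn goes to its cheapest remaining job) gives 303 min, worse by 46.
Checked against all permutations: 257 min is optimal.

Min total: 257 min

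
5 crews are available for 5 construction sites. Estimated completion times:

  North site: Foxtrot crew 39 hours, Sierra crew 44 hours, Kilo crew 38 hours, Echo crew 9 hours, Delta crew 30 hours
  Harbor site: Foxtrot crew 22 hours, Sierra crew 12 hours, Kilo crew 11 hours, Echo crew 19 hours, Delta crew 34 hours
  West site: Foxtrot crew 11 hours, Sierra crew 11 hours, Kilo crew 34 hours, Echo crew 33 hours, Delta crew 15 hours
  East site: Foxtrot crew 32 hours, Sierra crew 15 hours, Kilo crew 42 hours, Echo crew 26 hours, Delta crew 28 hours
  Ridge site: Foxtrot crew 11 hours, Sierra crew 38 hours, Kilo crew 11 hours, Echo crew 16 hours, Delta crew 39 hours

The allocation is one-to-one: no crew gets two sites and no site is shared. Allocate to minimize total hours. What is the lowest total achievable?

Optimal: Foxtrot crew→Ridge site (11 hours), Sierra crew→East site (15 hours), Kilo crew→Harbor site (11 hours), Echo crew→North site (9 hours), Delta crew→West site (15 hours) — total 11+15+11+9+15 = 61 hours.
Column-greedy (each site in turn goes to its cheapest remaining crew) gives 85 hours, worse by 24.
Next-best assignment: Foxtrot crew→Ridge site, Sierra crew→West site, Kilo crew→Harbor site, Echo crew→North site, Delta crew→East site = 70 hours.
Swapping Sierra crew↔Kilo crew (Sierra crew→Harbor site 12 hours, Kilo crew→East site 42 hours) adds 28.

Minimum total: 61 hours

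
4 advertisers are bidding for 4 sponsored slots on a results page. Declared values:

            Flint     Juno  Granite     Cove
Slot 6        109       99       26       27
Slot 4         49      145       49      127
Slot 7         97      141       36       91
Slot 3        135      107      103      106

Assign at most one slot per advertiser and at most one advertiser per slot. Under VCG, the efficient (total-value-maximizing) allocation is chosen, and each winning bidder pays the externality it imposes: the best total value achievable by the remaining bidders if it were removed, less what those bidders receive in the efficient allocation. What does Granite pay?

Granite pays $26.

Efficient allocation: Flint→Slot 6 ($109), Juno→Slot 7 ($141), Granite→Slot 3 ($103), Cove→Slot 4 ($127); total welfare W = $480.
Granite receives Slot 3 at value $103, so the others get W − 103 = $377.
Without Granite: best allocation of the remaining 3 bidders over all 4 slots is Flint→Slot 3 ($135), Juno→Slot 7 ($141), Cove→Slot 4 ($127), total $403.
VCG payment = (others' best without Granite) − (others' welfare with Granite) = 403 − 377 = $26.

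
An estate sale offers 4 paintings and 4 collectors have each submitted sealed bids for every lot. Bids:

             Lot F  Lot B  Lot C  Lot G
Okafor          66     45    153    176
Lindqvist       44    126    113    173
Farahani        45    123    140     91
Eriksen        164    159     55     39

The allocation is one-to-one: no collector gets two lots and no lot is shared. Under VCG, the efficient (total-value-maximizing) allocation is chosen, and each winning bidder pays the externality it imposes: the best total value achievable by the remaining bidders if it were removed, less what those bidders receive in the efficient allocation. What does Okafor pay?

Okafor pays $17.

Efficient allocation: Okafor→Lot C ($153), Lindqvist→Lot G ($173), Farahani→Lot B ($123), Eriksen→Lot F ($164); total welfare W = $613.
Okafor receives Lot C at value $153, so the others get W − 153 = $460.
Without Okafor: best allocation of the remaining 3 bidders over all 4 lots is Lindqvist→Lot G ($173), Farahani→Lot C ($140), Eriksen→Lot F ($164), total $477.
VCG payment = (others' best without Okafor) − (others' welfare with Okafor) = 477 − 460 = $17.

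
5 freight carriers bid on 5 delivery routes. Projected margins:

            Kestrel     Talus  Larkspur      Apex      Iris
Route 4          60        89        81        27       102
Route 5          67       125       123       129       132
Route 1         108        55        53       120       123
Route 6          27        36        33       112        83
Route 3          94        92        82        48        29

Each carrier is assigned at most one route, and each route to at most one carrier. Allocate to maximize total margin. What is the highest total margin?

Optimal: Kestrel→Route 3 ($94k), Talus→Route 4 ($89k), Larkspur→Route 5 ($123k), Apex→Route 6 ($112k), Iris→Route 1 ($123k) — total 94+89+123+112+123 = $541k.
Next-best assignment: Kestrel→Route 1, Talus→Route 3, Larkspur→Route 5, Apex→Route 6, Iris→Route 4 = $537k.

Max total: $541k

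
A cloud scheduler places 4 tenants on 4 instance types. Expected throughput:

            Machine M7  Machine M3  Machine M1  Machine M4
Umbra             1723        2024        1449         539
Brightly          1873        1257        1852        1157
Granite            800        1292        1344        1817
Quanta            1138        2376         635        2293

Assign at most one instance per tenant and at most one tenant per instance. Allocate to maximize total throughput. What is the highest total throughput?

Treat this as an assignment problem: match each tenant to one instance.
Optimal: Umbra→Machine M7 (1723 ops/s), Brightly→Machine M1 (1852 ops/s), Granite→Machine M4 (1817 ops/s), Quanta→Machine M3 (2376 ops/s) — total 1723+1852+1817+2376 = 7768 ops/s.
Max-entry greedy (repeatedly take the single best remaining cell) gives 7515 ops/s, worse by 253.
Every other assignment is strictly worse.

Max total: 7768 ops/s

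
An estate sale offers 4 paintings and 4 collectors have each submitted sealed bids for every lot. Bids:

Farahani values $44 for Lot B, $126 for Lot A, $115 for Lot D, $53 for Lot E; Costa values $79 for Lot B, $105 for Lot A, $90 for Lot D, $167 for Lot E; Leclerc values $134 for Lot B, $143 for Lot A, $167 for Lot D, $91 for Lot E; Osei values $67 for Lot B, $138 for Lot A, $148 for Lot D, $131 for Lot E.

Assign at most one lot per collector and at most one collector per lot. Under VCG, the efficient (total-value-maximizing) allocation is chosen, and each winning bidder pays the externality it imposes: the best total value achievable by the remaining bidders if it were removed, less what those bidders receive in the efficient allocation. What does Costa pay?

Costa pays $16.

Efficient allocation: Farahani→Lot A ($126), Costa→Lot E ($167), Leclerc→Lot B ($134), Osei→Lot D ($148); total welfare W = $575.
Costa receives Lot E at value $167, so the others get W − 167 = $408.
Without Costa: best allocation of the remaining 3 bidders over all 4 lots is Farahani→Lot A ($126), Leclerc→Lot D ($167), Osei→Lot E ($131), total $424.
VCG payment = (others' best without Costa) − (others' welfare with Costa) = 424 − 408 = $16.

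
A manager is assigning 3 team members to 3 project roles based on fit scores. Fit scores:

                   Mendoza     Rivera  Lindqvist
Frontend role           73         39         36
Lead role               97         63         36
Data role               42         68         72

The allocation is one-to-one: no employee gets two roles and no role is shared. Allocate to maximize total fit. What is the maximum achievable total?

Max total: 208 pts

This is a one-to-one assignment (maximum-weight bipartite matching).
Optimal: Mendoza→Frontend role (73 pts), Rivera→Lead role (63 pts), Lindqvist→Data role (72 pts) — total 73+63+72 = 208 pts.
Row-greedy (each employee in turn takes its best remaining role) gives 201 pts, worse by 7.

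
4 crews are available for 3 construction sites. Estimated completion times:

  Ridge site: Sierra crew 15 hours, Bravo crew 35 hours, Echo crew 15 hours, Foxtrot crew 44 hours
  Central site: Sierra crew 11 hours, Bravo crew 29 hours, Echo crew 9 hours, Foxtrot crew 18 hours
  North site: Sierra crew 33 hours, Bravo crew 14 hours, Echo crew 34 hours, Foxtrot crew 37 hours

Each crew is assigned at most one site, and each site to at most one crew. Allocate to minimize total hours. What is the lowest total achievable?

Min total: 38 hours

This is the linear assignment problem.
Optimal: Sierra crew→Ridge site (15 hours), Echo crew→Central site (9 hours), Bravo crew→North site (14 hours) — total 15+9+14 = 38 hours.
Row-greedy (each crew in turn takes its cheapest remaining site) gives 40 hours, worse by 2.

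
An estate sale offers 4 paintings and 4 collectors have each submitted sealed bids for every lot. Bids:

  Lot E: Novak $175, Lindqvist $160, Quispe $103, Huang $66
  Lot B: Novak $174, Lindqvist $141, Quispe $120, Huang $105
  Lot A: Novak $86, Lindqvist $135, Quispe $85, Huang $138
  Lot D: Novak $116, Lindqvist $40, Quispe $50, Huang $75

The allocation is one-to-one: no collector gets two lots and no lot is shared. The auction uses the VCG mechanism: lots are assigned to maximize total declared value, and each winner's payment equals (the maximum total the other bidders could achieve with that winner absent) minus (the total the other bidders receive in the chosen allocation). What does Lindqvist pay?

Efficient allocation: Novak→Lot D ($116), Lindqvist→Lot E ($160), Quispe→Lot B ($120), Huang→Lot A ($138); total welfare W = $534.
Lindqvist receives Lot E at value $160, so the others get W − 160 = $374.
Without Lindqvist: best allocation of the remaining 3 bidders over all 4 lots is Novak→Lot E ($175), Quispe→Lot B ($120), Huang→Lot A ($138), total $433.
VCG payment = (others' best without Lindqvist) − (others' welfare with Lindqvist) = 433 − 374 = $59.

Lindqvist pays $59.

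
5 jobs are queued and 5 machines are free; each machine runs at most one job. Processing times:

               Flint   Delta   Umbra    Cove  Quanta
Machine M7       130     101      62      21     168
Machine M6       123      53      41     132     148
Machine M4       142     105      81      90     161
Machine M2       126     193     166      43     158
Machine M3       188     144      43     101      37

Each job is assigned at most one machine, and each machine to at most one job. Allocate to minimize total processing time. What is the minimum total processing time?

Treat this as an assignment problem: match each job to one machine.
Optimal: Flint→Machine M2 (126 min), Delta→Machine M6 (53 min), Umbra→Machine M4 (81 min), Cove→Machine M7 (21 min), Quanta→Machine M3 (37 min) — total 126+53+81+21+37 = 318 min.
Min-entry greedy (repeatedly take the single cheapest remaining cell) gives 330 min, worse by 12.

Min total: 318 min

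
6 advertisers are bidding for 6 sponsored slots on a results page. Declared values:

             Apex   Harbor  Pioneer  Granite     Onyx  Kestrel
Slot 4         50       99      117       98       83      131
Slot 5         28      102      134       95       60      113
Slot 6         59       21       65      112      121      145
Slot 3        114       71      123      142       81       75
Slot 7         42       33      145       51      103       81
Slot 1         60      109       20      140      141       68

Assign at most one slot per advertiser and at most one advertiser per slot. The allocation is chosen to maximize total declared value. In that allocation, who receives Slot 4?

Kestrel receives Slot 4.

Optimal: Apex→Slot 3 ($114), Harbor→Slot 5 ($102), Pioneer→Slot 7 ($145), Granite→Slot 1 ($140), Onyx→Slot 6 ($121), Kestrel→Slot 4 ($131) — total 114+102+145+140+121+131 = $753.
Max-entry greedy (repeatedly take the single best remaining cell) gives $725, worse by 28.
Next-best assignment: Apex→Slot 3, Harbor→Slot 5, Pioneer→Slot 7, Granite→Slot 4, Onyx→Slot 1, Kestrel→Slot 6 = $745.
Kestrel's own top slot is Slot 6 ($145), but forcing Kestrel→Slot 6 and reassigning the rest optimally gives only $745 — worse by 8.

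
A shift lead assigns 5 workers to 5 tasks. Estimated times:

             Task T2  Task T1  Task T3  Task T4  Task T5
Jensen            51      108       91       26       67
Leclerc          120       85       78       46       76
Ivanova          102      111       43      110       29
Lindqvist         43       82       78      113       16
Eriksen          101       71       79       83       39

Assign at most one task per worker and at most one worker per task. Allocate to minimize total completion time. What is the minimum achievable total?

This is a one-to-one assignment (minimum-cost bipartite matching).
Optimal: Jensen→Task T2 (51 min), Leclerc→Task T4 (46 min), Ivanova→Task T3 (43 min), Lindqvist→Task T5 (16 min), Eriksen→Task T1 (71 min) — total 51+46+43+16+71 = 227 min.
Row-greedy (each worker in turn takes its cheapest remaining task) gives 259 min, worse by 32.
Next-best assignment: Jensen→Task T4, Leclerc→Task T1, Ivanova→Task T3, Lindqvist→Task T2, Eriksen→Task T5 = 236 min.

Minimum total: 227 min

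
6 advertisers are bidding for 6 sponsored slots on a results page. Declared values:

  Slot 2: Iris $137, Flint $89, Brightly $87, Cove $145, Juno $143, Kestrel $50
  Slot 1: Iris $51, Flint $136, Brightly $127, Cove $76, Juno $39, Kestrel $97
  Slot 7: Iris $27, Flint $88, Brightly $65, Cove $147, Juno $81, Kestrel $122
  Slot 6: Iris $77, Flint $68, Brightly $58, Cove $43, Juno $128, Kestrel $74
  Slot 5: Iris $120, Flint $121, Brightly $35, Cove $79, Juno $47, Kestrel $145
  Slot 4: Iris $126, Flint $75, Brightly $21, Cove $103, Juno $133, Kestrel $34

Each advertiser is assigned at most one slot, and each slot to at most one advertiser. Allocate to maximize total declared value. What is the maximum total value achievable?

Optimal: Iris→Slot 4 ($126), Flint→Slot 1 ($136), Brightly→Slot 2 ($87), Cove→Slot 7 ($147), Juno→Slot 6 ($128), Kestrel→Slot 5 ($145) — total 126+136+87+147+128+145 = $769.
Column-greedy (each slot in turn goes to its best remaining advertiser) gives $672, worse by 97.

Maximum total: $769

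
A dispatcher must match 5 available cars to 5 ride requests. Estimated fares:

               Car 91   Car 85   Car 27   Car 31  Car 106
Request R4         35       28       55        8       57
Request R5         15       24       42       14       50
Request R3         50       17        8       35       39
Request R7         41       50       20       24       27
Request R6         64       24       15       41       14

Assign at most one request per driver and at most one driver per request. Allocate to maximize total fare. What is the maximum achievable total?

Optimal: Car 91→Request R6 ($64), Car 85→Request R7 ($50), Car 27→Request R4 ($55), Car 31→Request R3 ($35), Car 106→Request R5 ($50) — total 64+50+55+35+50 = $254.
Column-greedy (each request in turn goes to its best remaining driver) gives $240, worse by 14.
Next-best assignment: Car 91→Request R6, Car 85→Request R7, Car 27→Request R5, Car 31→Request R3, Car 106→Request R4 = $248.
Swapping Car 85↔Car 106 (Car 85→Request R5 $24, Car 106→Request R7 $27) loses 49.
Checked against all permutations: $254 is optimal.

Max total: $254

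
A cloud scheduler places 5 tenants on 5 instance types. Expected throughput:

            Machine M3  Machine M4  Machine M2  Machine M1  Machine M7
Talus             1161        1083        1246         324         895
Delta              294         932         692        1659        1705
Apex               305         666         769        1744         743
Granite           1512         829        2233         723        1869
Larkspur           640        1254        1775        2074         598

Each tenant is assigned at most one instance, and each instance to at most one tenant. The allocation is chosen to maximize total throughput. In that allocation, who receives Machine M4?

Optimal: Talus→Machine M3 (1161 ops/s), Delta→Machine M7 (1705 ops/s), Apex→Machine M1 (1744 ops/s), Granite→Machine M2 (2233 ops/s), Larkspur→Machine M4 (1254 ops/s) — total 1161+1705+1744+2233+1254 = 8097 ops/s.
Max-entry greedy (repeatedly take the single best remaining cell) gives 7839 ops/s, worse by 258.
Larkspur's own top instance is Machine M1 (2074 ops/s), but forcing Larkspur→Machine M1 and reassigning the rest optimally gives only 7839 ops/s — worse by 258.

Larkspur receives Machine M4.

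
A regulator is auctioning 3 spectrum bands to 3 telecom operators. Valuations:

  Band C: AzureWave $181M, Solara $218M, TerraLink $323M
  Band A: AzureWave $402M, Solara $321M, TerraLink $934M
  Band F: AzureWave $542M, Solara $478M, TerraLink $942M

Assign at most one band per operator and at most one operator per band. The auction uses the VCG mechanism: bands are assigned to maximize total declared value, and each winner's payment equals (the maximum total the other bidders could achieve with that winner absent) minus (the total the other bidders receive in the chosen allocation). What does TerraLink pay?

Efficient allocation: AzureWave→Band F ($542M), Solara→Band C ($218M), TerraLink→Band A ($934M); total welfare W = $1694M.
TerraLink receives Band A at value $934M, so the others get W − 934 = $760M.
Without TerraLink: best allocation of the remaining 2 bidders over all 3 bands is AzureWave→Band A ($402M), Solara→Band F ($478M), total $880M.
VCG payment = (others' best without TerraLink) − (others' welfare with TerraLink) = 880 − 760 = $120M.

TerraLink pays $120M.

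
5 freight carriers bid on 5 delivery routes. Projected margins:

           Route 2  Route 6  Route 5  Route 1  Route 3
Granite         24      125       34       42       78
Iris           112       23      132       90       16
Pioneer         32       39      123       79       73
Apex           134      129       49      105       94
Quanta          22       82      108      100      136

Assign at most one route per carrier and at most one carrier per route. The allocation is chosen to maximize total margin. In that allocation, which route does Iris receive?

This is the linear assignment problem.
Optimal: Granite→Route 6 ($125k), Iris→Route 1 ($90k), Pioneer→Route 5 ($123k), Apex→Route 2 ($134k), Quanta→Route 3 ($136k) — total 125+90+123+134+136 = $608k.
Row-greedy (each carrier in turn takes its best remaining route) gives $606k, worse by 2.
Next-best assignment: Granite→Route 6, Iris→Route 5, Pioneer→Route 1, Apex→Route 2, Quanta→Route 3 = $606k.
Swapping Granite↔Pioneer (Granite→Route 5 $34k, Pioneer→Route 6 $39k) loses 175.
Iris's own top route is Route 5 ($132k), but forcing Iris→Route 5 and reassigning the rest optimally gives only $606k — worse by 2.

Iris receives Route 1.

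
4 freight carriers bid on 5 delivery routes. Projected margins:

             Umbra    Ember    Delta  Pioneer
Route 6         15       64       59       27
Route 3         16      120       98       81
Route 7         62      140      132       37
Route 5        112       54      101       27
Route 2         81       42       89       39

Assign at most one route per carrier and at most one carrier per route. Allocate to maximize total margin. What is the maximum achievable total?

Optimal: Umbra→Route 5 ($112k), Ember→Route 7 ($140k), Delta→Route 2 ($89k), Pioneer→Route 3 ($81k) — total 112+140+89+81 = $422k.
Max-entry greedy (repeatedly take the single best remaining cell) gives $389k, worse by 33.
No other one-to-one assignment exceeds $422k.

Maximum total: $422k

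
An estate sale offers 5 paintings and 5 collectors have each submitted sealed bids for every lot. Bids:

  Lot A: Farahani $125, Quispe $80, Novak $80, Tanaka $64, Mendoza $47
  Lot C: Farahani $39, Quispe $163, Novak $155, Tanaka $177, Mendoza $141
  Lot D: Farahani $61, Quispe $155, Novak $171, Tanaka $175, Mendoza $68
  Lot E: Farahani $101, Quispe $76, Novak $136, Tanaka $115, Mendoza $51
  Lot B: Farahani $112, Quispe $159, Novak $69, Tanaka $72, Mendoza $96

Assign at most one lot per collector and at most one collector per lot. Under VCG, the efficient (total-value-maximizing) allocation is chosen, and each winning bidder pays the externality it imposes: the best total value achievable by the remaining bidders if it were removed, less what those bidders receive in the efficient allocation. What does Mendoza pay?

Mendoza pays $37.

Efficient allocation: Farahani→Lot A ($125), Quispe→Lot B ($159), Novak→Lot E ($136), Tanaka→Lot D ($175), Mendoza→Lot C ($141); total welfare W = $736.
Mendoza receives Lot C at value $141, so the others get W − 141 = $595.
Without Mendoza: best allocation of the remaining 4 bidders over all 5 lots is Farahani→Lot A ($125), Quispe→Lot B ($159), Novak→Lot D ($171), Tanaka→Lot C ($177), total $632.
VCG payment = (others' best without Mendoza) − (others' welfare with Mendoza) = 632 − 595 = $37.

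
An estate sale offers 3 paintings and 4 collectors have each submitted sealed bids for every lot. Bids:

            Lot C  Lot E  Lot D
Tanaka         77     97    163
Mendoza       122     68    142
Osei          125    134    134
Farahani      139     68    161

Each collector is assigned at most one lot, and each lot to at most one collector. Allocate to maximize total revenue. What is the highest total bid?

Treat this as an assignment problem: match each collector to one lot.
Optimal: Farahani→Lot C ($139), Osei→Lot E ($134), Tanaka→Lot D ($163) — total 139+134+163 = $436.
Row-greedy (each collector in turn takes its best remaining lot) gives $419, worse by 17.
No other one-to-one assignment exceeds $436.

Maximum total: $436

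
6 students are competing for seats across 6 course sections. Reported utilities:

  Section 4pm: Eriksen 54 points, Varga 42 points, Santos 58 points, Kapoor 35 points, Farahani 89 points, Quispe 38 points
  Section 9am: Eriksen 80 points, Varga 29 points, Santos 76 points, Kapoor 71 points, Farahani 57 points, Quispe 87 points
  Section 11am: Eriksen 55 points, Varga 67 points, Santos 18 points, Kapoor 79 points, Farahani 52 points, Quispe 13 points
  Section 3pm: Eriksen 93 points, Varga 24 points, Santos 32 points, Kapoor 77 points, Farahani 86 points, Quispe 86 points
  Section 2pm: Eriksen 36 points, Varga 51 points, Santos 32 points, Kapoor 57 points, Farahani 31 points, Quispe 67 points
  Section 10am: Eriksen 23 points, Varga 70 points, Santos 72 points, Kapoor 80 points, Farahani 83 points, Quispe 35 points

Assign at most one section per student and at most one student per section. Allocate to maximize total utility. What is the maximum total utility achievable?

Max total: 474 points

This is the linear assignment problem.
Optimal: Eriksen→Section 3pm (93 points), Varga→Section 10am (70 points), Santos→Section 9am (76 points), Kapoor→Section 11am (79 points), Farahani→Section 4pm (89 points), Quispe→Section 2pm (67 points) — total 93+70+76+79+89+67 = 474 points.
Max-entry greedy (repeatedly take the single best remaining cell) gives 448 points, worse by 26.
Next-best assignment: Eriksen→Section 3pm, Varga→Section 11am, Santos→Section 9am, Kapoor→Section 10am, Farahani→Section 4pm, Quispe→Section 2pm = 472 points.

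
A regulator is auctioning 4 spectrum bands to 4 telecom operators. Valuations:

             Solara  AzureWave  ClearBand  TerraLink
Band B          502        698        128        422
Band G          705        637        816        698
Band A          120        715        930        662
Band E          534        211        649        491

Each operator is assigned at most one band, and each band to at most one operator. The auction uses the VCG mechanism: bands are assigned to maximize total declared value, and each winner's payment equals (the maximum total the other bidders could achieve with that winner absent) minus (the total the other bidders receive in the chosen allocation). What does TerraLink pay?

TerraLink pays $171M.

Efficient allocation: Solara→Band E ($534M), AzureWave→Band B ($698M), ClearBand→Band A ($930M), TerraLink→Band G ($698M); total welfare W = $2860M.
TerraLink receives Band G at value $698M, so the others get W − 698 = $2162M.
Without TerraLink: best allocation of the remaining 3 bidders over all 4 bands is Solara→Band G ($705M), AzureWave→Band B ($698M), ClearBand→Band A ($930M), total $2333M.
VCG payment = (others' best without TerraLink) − (others' welfare with TerraLink) = 2333 − 2162 = $171M.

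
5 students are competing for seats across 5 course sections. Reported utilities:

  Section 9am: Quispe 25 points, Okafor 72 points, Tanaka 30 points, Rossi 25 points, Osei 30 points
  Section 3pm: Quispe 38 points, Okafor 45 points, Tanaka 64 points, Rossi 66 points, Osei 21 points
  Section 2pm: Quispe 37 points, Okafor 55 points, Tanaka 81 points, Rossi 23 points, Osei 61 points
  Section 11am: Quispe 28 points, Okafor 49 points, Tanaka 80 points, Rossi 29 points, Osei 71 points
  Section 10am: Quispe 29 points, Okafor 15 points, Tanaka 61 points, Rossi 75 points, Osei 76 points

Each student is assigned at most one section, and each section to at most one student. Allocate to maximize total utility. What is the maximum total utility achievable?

Optimal: Quispe→Section 3pm (38 points), Okafor→Section 9am (72 points), Tanaka→Section 2pm (81 points), Rossi→Section 10am (75 points), Osei→Section 11am (71 points) — total 38+72+81+75+71 = 337 points.

Maximum total: 337 points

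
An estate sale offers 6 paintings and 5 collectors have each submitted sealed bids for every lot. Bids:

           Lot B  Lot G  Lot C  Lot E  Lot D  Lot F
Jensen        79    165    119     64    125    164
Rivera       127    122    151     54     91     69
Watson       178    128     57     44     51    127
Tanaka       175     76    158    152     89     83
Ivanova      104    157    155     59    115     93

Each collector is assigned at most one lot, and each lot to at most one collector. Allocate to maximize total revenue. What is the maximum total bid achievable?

Maximum total: $802

Optimal: Jensen→Lot F ($164), Rivera→Lot C ($151), Watson→Lot B ($178), Tanaka→Lot E ($152), Ivanova→Lot G ($157) — total 164+151+178+152+157 = $802.
Row-greedy (each collector in turn takes its best remaining lot) gives $761, worse by 41.
Next-best assignment: Jensen→Lot F, Rivera→Lot G, Watson→Lot B, Tanaka→Lot E, Ivanova→Lot C = $771.
Swapping Rivera↔Watson (Rivera→Lot B $127, Watson→Lot C $57) loses 145.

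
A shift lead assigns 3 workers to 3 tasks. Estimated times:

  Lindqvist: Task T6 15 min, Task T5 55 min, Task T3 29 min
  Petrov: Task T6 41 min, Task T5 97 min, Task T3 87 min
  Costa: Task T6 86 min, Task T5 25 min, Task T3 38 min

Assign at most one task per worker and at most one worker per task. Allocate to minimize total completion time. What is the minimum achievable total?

Optimal: Lindqvist→Task T3 (29 min), Petrov→Task T6 (41 min), Costa→Task T5 (25 min) — total 29+41+25 = 95 min.
Min-entry greedy (repeatedly take the single cheapest remaining cell) gives 127 min, worse by 32.

Minimum total: 95 min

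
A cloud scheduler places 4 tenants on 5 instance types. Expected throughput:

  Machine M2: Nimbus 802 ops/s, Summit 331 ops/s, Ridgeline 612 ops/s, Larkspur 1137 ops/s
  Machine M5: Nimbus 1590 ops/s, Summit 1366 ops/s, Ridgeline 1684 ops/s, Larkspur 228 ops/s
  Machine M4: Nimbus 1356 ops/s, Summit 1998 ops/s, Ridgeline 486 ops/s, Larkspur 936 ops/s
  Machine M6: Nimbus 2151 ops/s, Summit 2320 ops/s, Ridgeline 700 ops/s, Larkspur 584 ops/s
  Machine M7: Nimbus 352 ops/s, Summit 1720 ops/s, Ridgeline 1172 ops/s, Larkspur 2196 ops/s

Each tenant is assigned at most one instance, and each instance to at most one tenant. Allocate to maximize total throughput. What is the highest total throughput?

Max total: 8029 ops/s

Optimal: Nimbus→Machine M6 (2151 ops/s), Summit→Machine M4 (1998 ops/s), Ridgeline→Machine M5 (1684 ops/s), Larkspur→Machine M7 (2196 ops/s) — total 2151+1998+1684+2196 = 8029 ops/s.
Column-greedy (each instance in turn goes to its best remaining tenant) gives 6970 ops/s, worse by 1059.
Next-best assignment: Nimbus→Machine M4, Summit→Machine M6, Ridgeline→Machine M5, Larkspur→Machine M7 = 7556 ops/s.
Every other assignment is strictly worse.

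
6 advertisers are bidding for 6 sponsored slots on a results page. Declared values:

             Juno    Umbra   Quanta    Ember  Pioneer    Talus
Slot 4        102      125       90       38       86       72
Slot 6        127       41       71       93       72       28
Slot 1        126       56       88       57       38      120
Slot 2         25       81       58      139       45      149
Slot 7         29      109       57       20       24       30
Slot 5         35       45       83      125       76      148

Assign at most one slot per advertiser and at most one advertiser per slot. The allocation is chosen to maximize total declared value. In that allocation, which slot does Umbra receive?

Optimal: Juno→Slot 6 ($127), Umbra→Slot 7 ($109), Quanta→Slot 1 ($88), Ember→Slot 2 ($139), Pioneer→Slot 4 ($86), Talus→Slot 5 ($148) — total 127+109+88+139+86+148 = $697.
Row-greedy (each advertiser in turn takes its best remaining slot) gives $585, worse by 112.
Next-best assignment: Juno→Slot 6, Umbra→Slot 7, Quanta→Slot 1, Ember→Slot 5, Pioneer→Slot 4, Talus→Slot 2 = $684.
Checked against all permutations: $697 is optimal.
Umbra's own top slot is Slot 4 ($125), but forcing Umbra→Slot 4 and reassigning the rest optimally gives only $667 — worse by 30.

Umbra receives Slot 7.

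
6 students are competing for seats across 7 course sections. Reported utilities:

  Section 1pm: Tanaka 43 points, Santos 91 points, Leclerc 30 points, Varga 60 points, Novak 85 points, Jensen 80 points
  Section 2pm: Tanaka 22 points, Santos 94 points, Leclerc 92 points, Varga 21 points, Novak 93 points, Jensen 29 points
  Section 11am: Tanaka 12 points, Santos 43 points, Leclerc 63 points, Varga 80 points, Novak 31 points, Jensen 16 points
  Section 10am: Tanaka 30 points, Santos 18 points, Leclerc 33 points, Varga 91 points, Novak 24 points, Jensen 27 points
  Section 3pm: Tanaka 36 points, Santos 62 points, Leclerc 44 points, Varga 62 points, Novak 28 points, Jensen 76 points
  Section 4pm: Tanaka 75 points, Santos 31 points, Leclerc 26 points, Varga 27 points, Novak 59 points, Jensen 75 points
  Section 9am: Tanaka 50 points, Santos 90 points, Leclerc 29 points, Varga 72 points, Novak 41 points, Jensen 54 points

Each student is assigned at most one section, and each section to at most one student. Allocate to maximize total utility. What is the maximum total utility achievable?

This is a one-to-one assignment (maximum-weight bipartite matching).
Optimal: Tanaka→Section 4pm (75 points), Santos→Section 9am (90 points), Leclerc→Section 2pm (92 points), Varga→Section 10am (91 points), Novak→Section 1pm (85 points), Jensen→Section 3pm (76 points) — total 75+90+92+91+85+76 = 509 points.
Max-entry greedy (repeatedly take the single best remaining cell) gives 484 points, worse by 25.

Maximum total: 509 points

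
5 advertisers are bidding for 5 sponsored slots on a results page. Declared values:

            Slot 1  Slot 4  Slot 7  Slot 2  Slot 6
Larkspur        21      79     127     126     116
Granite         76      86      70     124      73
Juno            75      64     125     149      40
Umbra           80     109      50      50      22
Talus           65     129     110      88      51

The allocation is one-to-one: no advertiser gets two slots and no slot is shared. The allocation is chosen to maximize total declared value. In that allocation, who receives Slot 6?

Larkspur receives Slot 6.

Optimal: Larkspur→Slot 6 ($116), Granite→Slot 2 ($124), Juno→Slot 7 ($125), Umbra→Slot 1 ($80), Talus→Slot 4 ($129) — total 116+124+125+80+129 = $574.
Max-entry greedy (repeatedly take the single best remaining cell) gives $558, worse by 16.
Checked against all permutations: $574 is optimal.
Larkspur's own top slot is Slot 7 ($127), but forcing Larkspur→Slot 7 and reassigning the rest optimally gives only $558 — worse by 16.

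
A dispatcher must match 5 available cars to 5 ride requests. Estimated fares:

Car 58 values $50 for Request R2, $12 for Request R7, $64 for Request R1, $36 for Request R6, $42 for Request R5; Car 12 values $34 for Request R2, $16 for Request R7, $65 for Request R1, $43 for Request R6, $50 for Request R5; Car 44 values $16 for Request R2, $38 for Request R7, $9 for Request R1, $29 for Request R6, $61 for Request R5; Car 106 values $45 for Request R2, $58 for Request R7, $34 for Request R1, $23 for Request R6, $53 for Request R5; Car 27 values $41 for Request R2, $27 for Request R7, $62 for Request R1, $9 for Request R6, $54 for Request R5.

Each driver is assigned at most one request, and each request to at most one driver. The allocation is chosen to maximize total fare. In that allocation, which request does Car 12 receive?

Car 12 receives Request R6.

This is the linear assignment problem.
Optimal: Car 58→Request R2 ($50), Car 12→Request R6 ($43), Car 44→Request R5 ($61), Car 106→Request R7 ($58), Car 27→Request R1 ($62) — total 50+43+61+58+62 = $274.
Max-entry greedy (repeatedly take the single best remaining cell) gives $243, worse by 31.
Next-best assignment: Car 58→Request R1, Car 12→Request R6, Car 44→Request R5, Car 106→Request R7, Car 27→Request R2 = $267.
Car 12's own top request is Request R1 ($65), but forcing Car 12→Request R1 and reassigning the rest optimally gives only $261 — worse by 13.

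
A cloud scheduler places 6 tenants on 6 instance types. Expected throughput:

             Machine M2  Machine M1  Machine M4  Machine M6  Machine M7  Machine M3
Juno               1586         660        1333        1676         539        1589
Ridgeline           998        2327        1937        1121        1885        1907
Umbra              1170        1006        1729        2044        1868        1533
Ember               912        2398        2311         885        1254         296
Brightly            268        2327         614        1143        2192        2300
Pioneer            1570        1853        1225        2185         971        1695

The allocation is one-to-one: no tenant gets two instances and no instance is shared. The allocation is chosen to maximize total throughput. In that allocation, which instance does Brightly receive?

Optimal: Juno→Machine M2 (1586 ops/s), Ridgeline→Machine M1 (2327 ops/s), Umbra→Machine M7 (1868 ops/s), Ember→Machine M4 (2311 ops/s), Brightly→Machine M3 (2300 ops/s), Pioneer→Machine M6 (2185 ops/s) — total 1586+2327+1868+2311+2300+2185 = 12577 ops/s.
Row-greedy (each tenant in turn takes its best remaining instance) gives 12052 ops/s, worse by 525.
Checked against all permutations: 12577 ops/s is optimal.
Brightly's own top instance is Machine M1 (2327 ops/s), but forcing Brightly→Machine M1 and reassigning the rest optimally gives only 12184 ops/s — worse by 393.

Brightly receives Machine M3.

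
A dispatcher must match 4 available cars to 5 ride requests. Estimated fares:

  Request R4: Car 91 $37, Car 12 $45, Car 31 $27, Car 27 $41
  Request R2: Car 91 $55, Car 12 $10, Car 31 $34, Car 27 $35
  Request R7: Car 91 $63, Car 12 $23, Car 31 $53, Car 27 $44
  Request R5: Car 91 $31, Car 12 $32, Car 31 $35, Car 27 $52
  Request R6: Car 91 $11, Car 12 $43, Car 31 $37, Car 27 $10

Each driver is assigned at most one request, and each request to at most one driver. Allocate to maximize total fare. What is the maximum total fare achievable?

Maximum total: $205

Optimal: Car 91→Request R2 ($55), Car 12→Request R4 ($45), Car 31→Request R7 ($53), Car 27→Request R5 ($52) — total 55+45+53+52 = $205.
Max-entry greedy (repeatedly take the single best remaining cell) gives $197, worse by 8.
Next-best assignment: Car 91→Request R2, Car 12→Request R6, Car 31→Request R7, Car 27→Request R5 = $203.
Swapping Car 27↔Car 91 (Car 27→Request R2 $35, Car 91→Request R5 $31) loses 41.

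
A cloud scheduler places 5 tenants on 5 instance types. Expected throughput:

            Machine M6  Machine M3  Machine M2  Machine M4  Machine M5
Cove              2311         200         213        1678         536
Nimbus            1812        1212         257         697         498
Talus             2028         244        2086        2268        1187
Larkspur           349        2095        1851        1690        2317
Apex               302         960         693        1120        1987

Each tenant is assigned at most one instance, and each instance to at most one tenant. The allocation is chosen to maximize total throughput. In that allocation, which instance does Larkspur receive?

Optimal: Cove→Machine M4 (1678 ops/s), Nimbus→Machine M6 (1812 ops/s), Talus→Machine M2 (2086 ops/s), Larkspur→Machine M3 (2095 ops/s), Apex→Machine M5 (1987 ops/s) — total 1678+1812+2086+2095+1987 = 9658 ops/s.
Larkspur's own top instance is Machine M5 (2317 ops/s), but forcing Larkspur→Machine M5 and reassigning the rest optimally gives only 9046 ops/s — worse by 612.

Larkspur receives Machine M3.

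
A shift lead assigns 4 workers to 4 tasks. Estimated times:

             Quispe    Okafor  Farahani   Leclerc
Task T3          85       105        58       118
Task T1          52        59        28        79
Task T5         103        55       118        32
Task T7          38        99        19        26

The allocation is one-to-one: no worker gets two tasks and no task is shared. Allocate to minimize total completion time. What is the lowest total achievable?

Optimal: Quispe→Task T7 (38 min), Okafor→Task T1 (59 min), Farahani→Task T3 (58 min), Leclerc→Task T5 (32 min) — total 38+59+58+32 = 187 min.
Min-entry greedy (repeatedly take the single cheapest remaining cell) gives 208 min, worse by 21.
Next-best assignment: Quispe→Task T1, Okafor→Task T5, Farahani→Task T3, Leclerc→Task T7 = 191 min.

Min total: 187 min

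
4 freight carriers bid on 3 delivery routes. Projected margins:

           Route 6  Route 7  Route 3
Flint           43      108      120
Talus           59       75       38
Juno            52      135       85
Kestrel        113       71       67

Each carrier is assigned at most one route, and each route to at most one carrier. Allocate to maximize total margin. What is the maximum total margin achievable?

This is a one-to-one assignment (maximum-weight bipartite matching).
Optimal: Kestrel→Route 6 ($113k), Juno→Route 7 ($135k), Flint→Route 3 ($120k) — total 113+135+120 = $368k.
Row-greedy (each carrier in turn takes its best remaining route) gives $247k, worse by 121.
Next-best assignment: Talus→Route 6, Juno→Route 7, Flint→Route 3 = $314k.
Checked against all permutations: $368k is optimal.

Max total: $368k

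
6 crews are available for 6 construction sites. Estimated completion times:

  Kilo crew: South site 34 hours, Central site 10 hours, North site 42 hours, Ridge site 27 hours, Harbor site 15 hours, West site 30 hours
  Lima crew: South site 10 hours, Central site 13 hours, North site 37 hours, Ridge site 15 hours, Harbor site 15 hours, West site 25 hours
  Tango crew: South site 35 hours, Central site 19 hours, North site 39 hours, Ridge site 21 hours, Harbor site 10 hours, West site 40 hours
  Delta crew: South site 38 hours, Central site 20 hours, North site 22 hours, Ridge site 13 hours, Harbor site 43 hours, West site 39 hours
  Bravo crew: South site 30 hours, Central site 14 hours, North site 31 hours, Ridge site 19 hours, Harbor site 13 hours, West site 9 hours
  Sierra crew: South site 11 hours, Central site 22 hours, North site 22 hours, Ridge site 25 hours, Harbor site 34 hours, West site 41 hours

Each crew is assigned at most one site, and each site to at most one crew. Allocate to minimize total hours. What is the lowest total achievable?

Treat this as an assignment problem: match each crew to one site.
Optimal: Kilo crew→Central site (10 hours), Lima crew→South site (10 hours), Tango crew→Harbor site (10 hours), Delta crew→Ridge site (13 hours), Bravo crew→West site (9 hours), Sierra crew→North site (22 hours) — total 10+10+10+13+9+22 = 74 hours.
Column-greedy (each site in turn goes to its cheapest remaining crew) gives 112 hours, worse by 38.
Next-best assignment: Kilo crew→Central site, Lima crew→Ridge site, Tango crew→Harbor site, Delta crew→North site, Bravo crew→West site, Sierra crew→South site = 77 hours.
Checked against all permutations: 74 hours is optimal.

Min total: 74 hours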